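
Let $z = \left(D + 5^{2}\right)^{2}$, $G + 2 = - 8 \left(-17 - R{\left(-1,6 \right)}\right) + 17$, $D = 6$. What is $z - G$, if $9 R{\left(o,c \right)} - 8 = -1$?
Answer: $\frac{7234}{9} \approx 803.78$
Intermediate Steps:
$R{\left(o,c \right)} = \frac{7}{9}$ ($R{\left(o,c \right)} = \frac{8}{9} + \frac{1}{9} \left(-1\right) = \frac{8}{9} - \frac{1}{9} = \frac{7}{9}$)
$G = \frac{1415}{9}$ ($G = -2 - \left(-17 + 8 \left(-17 - \frac{7}{9}\right)\right) = -2 + \left(\left(-8\right) \left(- \frac{160}{9}\right) + 17\right) = -2 + \left(\frac{1280}{9} + 17\right) = -2 + \frac{1433}{9} = \frac{1415}{9} \approx 157.22$)
$z = 961$ ($z = \left(6 + 5^{2}\right)^{2} = \left(6 + 25\right)^{2} = 31^{2} = 961$)
$z - G = 961 - \frac{1415}{9} = \frac{7234}{9}$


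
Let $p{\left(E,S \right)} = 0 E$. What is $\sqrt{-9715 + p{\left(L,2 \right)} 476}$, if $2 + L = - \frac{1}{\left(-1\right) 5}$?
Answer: $i \sqrt{9715} \approx 98.565 i$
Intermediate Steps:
$L = - \frac{9}{5}$ ($L = -2 - \frac{1}{\left(-1\right) 5} = -2 - \frac{1}{-5} = -2 - - \frac{1}{5} = -2 + \frac{1}{5} = - \frac{9}{5} \approx -1.8$)
$p{\left(E,S \right)} = 0$
$\sqrt{-9715 + p{\left(L,2 \right)} 476} = \sqrt{-9715 + 0 \cdot 476} = \sqrt{-9715 + 0} = \sqrt{-9715} = i \sqrt{9715}$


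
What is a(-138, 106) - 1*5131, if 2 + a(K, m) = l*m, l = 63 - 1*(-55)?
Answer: 7375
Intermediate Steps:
l = 118 (l = 63 + 55 = 118)
a(K, m) = -2 + 118*m
a(-138, 106) - 1*5131 = (-2 + 118*106) - 1*5131 = (-2 + 12508) - 5131 = 12506 - 5131 = 7375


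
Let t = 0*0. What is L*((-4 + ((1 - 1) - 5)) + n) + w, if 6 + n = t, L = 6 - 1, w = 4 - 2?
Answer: -73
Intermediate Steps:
w = 2
t = 0
L = 5
n = -6 (n = -6 + 0 = -6)
L*((-4 + ((1 - 1) - 5)) + n) + w = 5*((-4 + ((1 - 1) - 5)) - 6) + 2 = 5*((-4 + (0 - 5)) - 6) + 2 = 5*((-4 - 5) - 6) + 2 = 5*(-9 - 6) + 2 = 5*(-15) + 2 = -75 + 2 = -73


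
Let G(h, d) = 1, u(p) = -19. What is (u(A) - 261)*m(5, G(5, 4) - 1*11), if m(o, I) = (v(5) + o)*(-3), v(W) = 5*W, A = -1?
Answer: 25200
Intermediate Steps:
m(o, I) = -75 - 3*o (m(o, I) = (5*5 + o)*(-3) = (25 + o)*(-3) = -75 - 3*o)
(u(A) - 261)*m(5, G(5, 4) - 1*11) = (-19 - 261)*(-75 - 3*5) = -280*(-75 - 15) = -280*(-90) = 25200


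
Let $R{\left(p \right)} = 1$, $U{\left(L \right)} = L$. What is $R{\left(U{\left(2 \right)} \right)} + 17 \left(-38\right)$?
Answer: $-645$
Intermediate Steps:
$R{\left(U{\left(2 \right)} \right)} + 17 \left(-38\right) = 1 + 17 \left(-38\right) = 1 - 646 = -645$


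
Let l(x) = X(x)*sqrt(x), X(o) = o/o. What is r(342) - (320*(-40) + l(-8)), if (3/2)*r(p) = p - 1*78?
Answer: 12976 - 2*I*sqrt(2) ≈ 12976.0 - 2.8284*I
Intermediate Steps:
X(o) = 1
l(x) = sqrt(x) (l(x) = 1*sqrt(x) = sqrt(x))
r(p) = -52 + 2*p/3 (r(p) = 2*(p - 1*78)/3 = 2*(p - 78)/3 = 2*(-78 + p)/3 = -52 + 2*p/3)
r(342) - (320*(-40) + l(-8)) = (-52 + (2/3)*342) - (320*(-40) + sqrt(-8)) = (-52 + 228) - (-12800 + 2*I*sqrt(2)) = 176 + (12800 - 2*I*sqrt(2)) = 12976 - 2*I*sqrt(2)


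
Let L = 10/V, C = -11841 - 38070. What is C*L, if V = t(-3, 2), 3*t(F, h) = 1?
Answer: -1497330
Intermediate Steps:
t(F, h) = 1/3 (t(F, h) = (1/3)*1 = 1/3)
C = -49911
V = 1/3 ≈ 0.33333
L = 30 (L = 10/(1/3) = 10*3 = 30)
C*L = -49911*30 = -1497330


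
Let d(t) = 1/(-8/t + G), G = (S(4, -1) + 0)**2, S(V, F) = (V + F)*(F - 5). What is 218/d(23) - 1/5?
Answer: 8113937/115 ≈ 70556.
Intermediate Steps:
S(V, F) = (-5 + F)*(F + V) (S(V, F) = (F + V)*(-5 + F) = (-5 + F)*(F + V))
G = 324 (G = (((-1)**2 - 5*(-1) - 5*4 - 1*4) + 0)**2 = ((1 + 5 - 20 - 4) + 0)**2 = (-18 + 0)**2 = (-18)**2 = 324)
d(t) = 1/(324 - 8/t) (d(t) = 1/(-8/t + 324) = 1/(324 - 8/t))
218/d(23) - 1/5 = 218/(((1/4)*23/(-2 + 81*23))) - 1/5 = 218/(((1/4)*23/(-2 + 1863))) - 1*1/5 = 218/(((1/4)*23/1861)) - 1/5 = 218/(((1/4)*23*(1/1861))) - 1/5 = 218/(23/7444) - 1/5 = 218*(7444/23) - 1/5 = 1622792/23 - 1/5 = 8113937/115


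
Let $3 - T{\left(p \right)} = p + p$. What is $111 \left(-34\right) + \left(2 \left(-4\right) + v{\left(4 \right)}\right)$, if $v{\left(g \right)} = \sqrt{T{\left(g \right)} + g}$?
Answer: $-3782 + i \approx -3782.0 + 1.0 i$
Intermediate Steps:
$T{\left(p \right)} = 3 - 2 p$ ($T{\left(p \right)} = 3 - \left(p + p\right) = 3 - 2 p$)
$v{\left(g \right)} = \sqrt{3 - g}$ ($v{\left(g \right)} = \sqrt{\left(3 - 2 g\right) + g} = \sqrt{3 - g}$)
$111 \left(-34\right) + \left(2 \left(-4\right) + v{\left(4 \right)}\right) = 111 \left(-34\right) + \left(2 \left(-4\right) + \sqrt{3 - 4}\right) = -3774 - \left(8 - \sqrt{3 - 4}\right) = -3774 - \left(8 - \sqrt{-1}\right) = -3774 - \left(8 - i\right) = -3782 + i$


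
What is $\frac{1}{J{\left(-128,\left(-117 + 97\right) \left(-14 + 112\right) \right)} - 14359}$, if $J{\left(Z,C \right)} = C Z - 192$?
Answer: $\frac{1}{236329} \approx 4.2314 \cdot 10^{-6}$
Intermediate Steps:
$J{\left(Z,C \right)} = -192 + C Z$
$\frac{1}{J{\left(-128,\left(-117 + 97\right) \left(-14 + 112\right) \right)} - 14359} = \frac{1}{\left(-192 + \left(-117 + 97\right) \left(-14 + 112\right) \left(-128\right)\right) - 14359} = \frac{1}{\left(-192 + \left(-20\right) 98 \left(-128\right)\right) - 14359} = \frac{1}{\left(-192 - -250880\right) - 14359} = \frac{1}{\left(-192 + 250880\right) - 14359} = \frac{1}{250688 - 14359} = \frac{1}{236329}$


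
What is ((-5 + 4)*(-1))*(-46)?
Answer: -46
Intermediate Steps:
((-5 + 4)*(-1))*(-46) = -1*(-1)*(-46) = 1*(-46) = -46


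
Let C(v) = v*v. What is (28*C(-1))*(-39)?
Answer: -1092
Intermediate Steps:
C(v) = v**2
(28*C(-1))*(-39) = (28*(-1)**2)*(-39) = (28*1)*(-39) = 28*(-39) = -1092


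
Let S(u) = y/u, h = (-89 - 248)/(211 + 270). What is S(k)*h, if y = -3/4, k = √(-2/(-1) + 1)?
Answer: 337*√3/1924 ≈ 0.30338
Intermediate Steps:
h = -337/481 ≈ -0.70062
k = √3 (k = √(-2*(-1) + 1) = √(2 + 1) = √3 ≈ 1.7320)
y = -¾ (y = -3*¼ = -¾ ≈ -0.75000)
S(u) = -3/(4*u)
S(k)*h = -3*√3/3/4*(-337/481) = -√3/4*(-337/481) = 337*√3/1924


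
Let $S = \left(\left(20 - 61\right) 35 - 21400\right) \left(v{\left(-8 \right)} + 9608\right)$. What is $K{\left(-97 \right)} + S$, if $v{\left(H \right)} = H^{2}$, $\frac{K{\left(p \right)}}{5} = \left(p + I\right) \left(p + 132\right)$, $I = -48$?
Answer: $-220885495$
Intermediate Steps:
$K{\left(p \right)} = 5 \left(-48 + p\right) \left(132 + p\right)$ ($K{\left(p \right)} = 5 \left(p - 48\right) \left(p + 132\right) = 5 \left(-48 + p\right) \left(132 + p\right)$)
$S = -220860120$ ($S = \left(\left(20 - 61\right) 35 - 21400\right) \left(\left(-8\right)^{2} + 9608\right) = \left(\left(-41\right) 35 - 21400\right) \left(64 + 9608\right) = \left(-1435 - 21400\right) 9672 = \left(-22835\right) 9672 = -220860120$)
$K{\left(-97 \right)} + S = \left(-31680 + 5 \left(-97\right)^{2} + 420 \left(-97\right)\right) - 220860120 = \left(-31680 + 5 \cdot 9409 - 40740\right) - 220860120 = \left(-31680 + 47045 - 40740\right) - 220860120 = -25375 - 220860120 = -220885495$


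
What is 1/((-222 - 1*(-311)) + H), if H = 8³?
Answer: 1/601 ≈ 0.0016639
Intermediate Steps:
H = 512
1/((-222 - 1*(-311)) + H) = 1/((-222 - 1*(-311)) + 512) = 1/((-222 + 311) + 512) = 1/(89 + 512) = 1/601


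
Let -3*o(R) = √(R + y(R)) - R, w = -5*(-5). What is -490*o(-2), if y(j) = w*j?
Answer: 980/3 + 980*I*√13/3 ≈ 326.67 + 1177.8*I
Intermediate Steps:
w = 25
y(j) = 25*j
o(R) = R/3 - √26*√R/3 (o(R) = -(√(R + 25*R) - R)/3 = -(√(26*R) - R)/3 = -(√26*√R - R)/3 = -(-R + √26*√R)/3 = R/3 - √26*√R/3)
-490*o(-2) = -490*((⅓)*(-2) - √26*√(-2)/3) = -490*(-⅔ - √26*I*√2/3) = -490*(-⅔ - 2*I*√13/3) = 980/3 + 980*I*√13/3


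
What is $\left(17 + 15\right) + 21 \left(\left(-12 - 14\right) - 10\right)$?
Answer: $-724$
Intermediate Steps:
$\left(17 + 15\right) + 21 \left(\left(-12 - 14\right) - 10\right) = 32 + 21 \left(-26 - 10\right) = 32 + 21 \left(-36\right) = 32 - 756 = -724$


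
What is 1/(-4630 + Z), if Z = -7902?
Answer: -1/12532 ≈ -7.9796e-5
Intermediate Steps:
1/(-4630 + Z) = 1/(-4630 - 7902) = 1/(-12532) = -1/12532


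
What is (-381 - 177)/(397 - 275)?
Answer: -279/61 ≈ -4.5738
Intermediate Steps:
(-381 - 177)/(397 - 275) = -558/122 = -558*1/122 = -279/61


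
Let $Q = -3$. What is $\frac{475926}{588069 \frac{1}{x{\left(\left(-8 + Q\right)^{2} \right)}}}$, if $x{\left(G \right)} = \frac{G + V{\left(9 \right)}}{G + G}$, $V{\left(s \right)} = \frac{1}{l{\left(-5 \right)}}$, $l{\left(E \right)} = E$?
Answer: $\frac{4355444}{10781265} \approx 0.40398$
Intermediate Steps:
$V{\left(s \right)} = - \frac{1}{5}$ ($V{\left(s \right)} = \frac{1}{-5} = - \frac{1}{5}$)
$x{\left(G \right)} = \frac{- \frac{1}{5} + G}{2 G}$ ($x{\left(G \right)} = \frac{G - \frac{1}{5}}{G + G} = \frac{- \frac{1}{5} + G}{2 G}$)
$\frac{475926}{588069 \frac{1}{x{\left(\left(-8 + Q\right)^{2} \right)}}} = \frac{475926}{588069 \frac{1}{\frac{1}{10} \frac{1}{\left(-8 - 3\right)^{2}} \left(-1 + 5 \left(-8 - 3\right)^{2}\right)}} = \frac{475926}{588069 \frac{1}{\frac{1}{10} \frac{1}{\left(-11\right)^{2}} \left(-1 + 5 \left(-11\right)^{2}\right)}} = \frac{475926}{588069 \frac{1}{\frac{1}{10} \cdot \frac{1}{121} \left(-1 + 5 \cdot 121\right)}} = \frac{475926}{588069 \frac{1}{\frac{1}{10} \cdot \frac{1}{121} \left(-1 + 605\right)}} = \frac{475926}{588069 \frac{1}{\frac{1}{10} \cdot \frac{1}{121} \cdot 604}} = \frac{475926}{588069 \frac{1}{\frac{302}{605}}} = \frac{475926}{588069 \cdot \frac{605}{302}} = \frac{475926}{\frac{355781745}{302}} = 475926 \cdot \frac{302}{355781745} = \frac{4355444}{10781265}$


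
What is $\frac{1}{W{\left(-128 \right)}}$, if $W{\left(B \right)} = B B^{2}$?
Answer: $- \frac{1}{2097152} \approx -4.7684 \cdot 10^{-7}$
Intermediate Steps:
$W{\left(B \right)} = B^{3}$
$\frac{1}{W{\left(-128 \right)}} = \frac{1}{\left(-128\right)^{3}} = \frac{1}{-2097152} = - \frac{1}{2097152}$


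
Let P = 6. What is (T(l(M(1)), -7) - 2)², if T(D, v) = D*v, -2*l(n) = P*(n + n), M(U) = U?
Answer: 1600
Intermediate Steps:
l(n) = -6*n (l(n) = -3*(n + n) = -3*2*n = -6*n)
(T(l(M(1)), -7) - 2)² = (-6*1*(-7) - 2)² = (-6*(-7) - 2)² = (42 - 2)² = 40² = 1600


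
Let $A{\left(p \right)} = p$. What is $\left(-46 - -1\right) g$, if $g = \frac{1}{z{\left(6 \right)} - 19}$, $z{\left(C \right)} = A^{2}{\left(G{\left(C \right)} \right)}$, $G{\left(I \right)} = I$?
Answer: $- \frac{45}{17} \approx -2.6471$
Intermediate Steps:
$z{\left(C \right)} = C^{2}$
$g = \frac{1}{17}$ ($g = \frac{1}{6^{2} - 19} = \frac{1}{36 - 19} = \frac{1}{17} \approx 0.058824$)
$\left(-46 - -1\right) g = \left(-46 - -1\right) \frac{1}{17} = \left(-46 + 1\right) \frac{1}{17} = \left(-45\right) \frac{1}{17} = - \frac{45}{17}$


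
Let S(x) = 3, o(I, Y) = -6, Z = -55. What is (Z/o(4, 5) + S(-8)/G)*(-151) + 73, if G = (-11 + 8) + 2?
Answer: -5149/6 ≈ -858.17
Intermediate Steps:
G = -1 (G = -3 + 2 = -1)
(Z/o(4, 5) + S(-8)/G)*(-151) + 73 = (-55/(-6) + 3/(-1))*(-151) + 73 = (-55*(-1/6) + 3*(-1))*(-151) + 73 = (55/6 - 3)*(-151) + 73 = (37/6)*(-151) + 73 = -5587/6 + 73 = -5149/6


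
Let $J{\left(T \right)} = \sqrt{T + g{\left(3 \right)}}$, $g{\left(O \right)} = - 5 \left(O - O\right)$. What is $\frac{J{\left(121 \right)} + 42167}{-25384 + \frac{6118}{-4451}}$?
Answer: $- \frac{93867139}{56495151} \approx -1.6615$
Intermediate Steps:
$g{\left(O \right)} = 0$ ($g{\left(O \right)} = \left(-5\right) 0 = 0$)
$J{\left(T \right)} = \sqrt{T}$ ($J{\left(T \right)} = \sqrt{T + 0} = \sqrt{T}$)
$\frac{J{\left(121 \right)} + 42167}{-25384 + \frac{6118}{-4451}} = \frac{\sqrt{121} + 42167}{-25384 + \frac{6118}{-4451}} = \frac{11 + 42167}{-25384 + 6118 \left(- \frac{1}{4451}\right)} = \frac{42178}{-25384 - \frac{6118}{4451}} = \frac{42178}{- \frac{112990302}{4451}} = 42178 \left(- \frac{4451}{112990302}\right) = - \frac{93867139}{56495151}$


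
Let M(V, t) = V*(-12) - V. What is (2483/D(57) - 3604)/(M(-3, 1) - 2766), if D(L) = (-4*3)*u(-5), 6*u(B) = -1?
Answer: 175/202 ≈ 0.86634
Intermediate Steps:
u(B) = -⅙ (u(B) = (⅙)*(-1) = -⅙)
M(V, t) = -13*V (M(V, t) = -12*V - V = -13*V)
D(L) = 2 (D(L) = -4*3*(-⅙) = -12*(-⅙) = 2)
(2483/D(57) - 3604)/(M(-3, 1) - 2766) = (2483/2 - 3604)/(-13*(-3) - 2766) = (2483*(½) - 3604)/(39 - 2766) = (2483/2 - 3604)/(-2727) = -4725/2*(-1/2727) = 175/202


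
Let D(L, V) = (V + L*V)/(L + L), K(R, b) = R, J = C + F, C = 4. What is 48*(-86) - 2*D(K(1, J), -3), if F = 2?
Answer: -4122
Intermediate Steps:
J = 6 (J = 4 + 2 = 6)
D(L, V) = (V + L*V)/(2*L) (D(L, V) = (V + L*V)/((2*L)) = (V + L*V)*(1/(2*L)) = (V + L*V)/(2*L))
48*(-86) - 2*D(K(1, J), -3) = 48*(-86) - (-3)*(1 + 1)/1 = -4128 - (-3)*2 = -4128 - 2*(-3) = -4128 + 6 = -4122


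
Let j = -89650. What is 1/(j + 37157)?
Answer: -1/52493 ≈ -1.9050e-5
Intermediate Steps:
1/(j + 37157) = 1/(-89650 + 37157) = 1/(-52493) = -1/52493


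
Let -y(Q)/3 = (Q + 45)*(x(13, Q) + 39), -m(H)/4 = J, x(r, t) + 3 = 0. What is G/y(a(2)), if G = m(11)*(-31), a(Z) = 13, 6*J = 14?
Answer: -217/4698 ≈ -0.046190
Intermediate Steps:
x(r, t) = -3 (x(r, t) = -3 + 0 = -3)
J = 7/3 (J = (⅙)*14 = 7/3 ≈ 2.3333)
m(H) = -28/3 (m(H) = -4*7/3 = -28/3)
y(Q) = -4860 - 108*Q (y(Q) = -3*(Q + 45)*(-3 + 39) = -3*(45 + Q)*36 = -3*(1620 + 36*Q) = -4860 - 108*Q)
G = 868/3 (G = -28/3*(-31) = 868/3 ≈ 289.33)
G/y(a(2)) = 868/(3*(-4860 - 108*13)) = 868/(3*(-4860 - 1404)) = (868/3)/(-6264) = (868/3)*(-1/6264) = -217/4698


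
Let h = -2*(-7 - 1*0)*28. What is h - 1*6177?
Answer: -5785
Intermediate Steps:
h = 392 (h = -2*(-7 + 0)*28 = -2*(-7)*28 = 14*28 = 392)
h - 1*6177 = 392 - 1*6177 = 392 - 6177 = -5785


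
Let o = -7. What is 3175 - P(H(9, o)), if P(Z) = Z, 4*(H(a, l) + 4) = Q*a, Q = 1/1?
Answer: 12707/4 ≈ 3176.8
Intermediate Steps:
Q = 1
H(a, l) = -4 + a/4 (H(a, l) = -4 + (1*a)/4 = -4 + a/4)
3175 - P(H(9, o)) = 3175 - (-4 + (¼)*9) = 3175 - (-4 + 9/4) = 3175 - 1*(-7/4) = 3175 + 7/4 = 12707/4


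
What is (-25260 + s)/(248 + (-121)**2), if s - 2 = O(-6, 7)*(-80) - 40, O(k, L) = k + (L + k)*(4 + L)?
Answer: -8566/4963 ≈ -1.7260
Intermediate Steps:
O(k, L) = k + (4 + L)*(L + k)
s = -438 (s = 2 + ((7**2 + 4*7 + 5*(-6) + 7*(-6))*(-80) - 40) = 2 + ((49 + 28 - 30 - 42)*(-80) - 40) = 2 + (5*(-80) - 40) = 2 + (-400 - 40) = 2 - 440 = -438)
(-25260 + s)/(248 + (-121)**2) = (-25260 - 438)/(248 + (-121)**2) = -25698/(248 + 14641) = -25698/14889 = -25698*1/14889 = -8566/4963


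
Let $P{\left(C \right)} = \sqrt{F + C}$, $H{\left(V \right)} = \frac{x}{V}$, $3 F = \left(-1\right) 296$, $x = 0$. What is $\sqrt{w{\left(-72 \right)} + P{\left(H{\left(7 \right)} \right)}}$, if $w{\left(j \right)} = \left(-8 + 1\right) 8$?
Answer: $\frac{\sqrt{-504 + 6 i \sqrt{222}}}{3} \approx 0.66111 + 7.5125 i$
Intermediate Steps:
$F = - \frac{296}{3}$ ($F = \frac{\left(-1\right) 296}{3} = \frac{1}{3} \left(-296\right) = - \frac{296}{3} \approx -98.667$)
$w{\left(j \right)} = -56$ ($w{\left(j \right)} = \left(-7\right) 8 = -56$)
$H{\left(V \right)} = 0$ ($H{\left(V \right)} = \frac{0}{V} = 0$)
$P{\left(C \right)} = \sqrt{- \frac{296}{3} + C}$
$\sqrt{w{\left(-72 \right)} + P{\left(H{\left(7 \right)} \right)}} = \sqrt{-56 + \frac{\sqrt{-888 + 9 \cdot 0}}{3}} = \sqrt{-56 + \frac{\sqrt{-888 + 0}}{3}} = \sqrt{-56 + \frac{\sqrt{-888}}{3}} = \sqrt{-56 + \frac{2 i \sqrt{222}}{3}}$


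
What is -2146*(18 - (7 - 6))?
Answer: -36482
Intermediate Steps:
-2146*(18 - (7 - 6)) = -2146*(18 - 1*1) = -2146*(18 - 1) = -2146*17 = -36482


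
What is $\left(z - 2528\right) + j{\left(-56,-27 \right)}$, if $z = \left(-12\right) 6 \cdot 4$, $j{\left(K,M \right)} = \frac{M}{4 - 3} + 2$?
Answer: $-2841$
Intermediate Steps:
$j{\left(K,M \right)} = 2 + M$ ($j{\left(K,M \right)} = \frac{M}{1} + 2 = M 1 + 2 = M + 2 = 2 + M$)
$z = -288$ ($z = \left(-72\right) 4 = -288$)
$\left(z - 2528\right) + j{\left(-56,-27 \right)} = \left(-288 - 2528\right) + \left(2 - 27\right) = -2816 - 25 = -2841$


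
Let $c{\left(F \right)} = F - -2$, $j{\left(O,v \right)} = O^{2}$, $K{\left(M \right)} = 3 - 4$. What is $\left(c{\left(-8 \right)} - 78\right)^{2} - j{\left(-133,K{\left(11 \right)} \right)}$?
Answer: $-10633$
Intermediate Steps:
$K{\left(M \right)} = -1$
$c{\left(F \right)} = 2 + F$ ($c{\left(F \right)} = F + 2 = 2 + F$)
$\left(c{\left(-8 \right)} - 78\right)^{2} - j{\left(-133,K{\left(11 \right)} \right)} = \left(\left(2 - 8\right) - 78\right)^{2} - \left(-133\right)^{2} = \left(-6 - 78\right)^{2} - 17689 = \left(-84\right)^{2} - 17689 = 7056 - 17689 = -10633$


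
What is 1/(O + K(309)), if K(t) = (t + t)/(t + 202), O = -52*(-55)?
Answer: 511/1462078 ≈ 0.00034950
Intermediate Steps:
O = 2860
K(t) = 2*t/(202 + t) (K(t) = (2*t)/(202 + t) = 2*t/(202 + t))
1/(O + K(309)) = 1/(2860 + 2*309/(202 + 309)) = 1/(2860 + 2*309/511) = 1/(2860 + 2*309*(1/511)) = 1/(2860 + 618/511) = 1/(1462078/511) = 511/1462078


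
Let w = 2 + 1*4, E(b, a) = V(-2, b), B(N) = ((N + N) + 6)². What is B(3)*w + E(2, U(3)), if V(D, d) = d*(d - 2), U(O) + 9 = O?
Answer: 864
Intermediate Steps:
U(O) = -9 + O
V(D, d) = d*(-2 + d)
B(N) = (6 + 2*N)² (B(N) = (2*N + 6)² = (6 + 2*N)²)
E(b, a) = b*(-2 + b)
w = 6 (w = 2 + 4 = 6)
B(3)*w + E(2, U(3)) = (4*(3 + 3)²)*6 + 2*(-2 + 2) = (4*6²)*6 + 2*0 = (4*36)*6 + 0 = 144*6 + 0 = 864 + 0 = 864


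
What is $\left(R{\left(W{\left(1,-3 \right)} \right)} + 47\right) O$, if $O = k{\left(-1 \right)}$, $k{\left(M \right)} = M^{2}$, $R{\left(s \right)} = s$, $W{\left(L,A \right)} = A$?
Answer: $44$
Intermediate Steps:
$O = 1$ ($O = \left(-1\right)^{2} = 1$)
$\left(R{\left(W{\left(1,-3 \right)} \right)} + 47\right) O = \left(-3 + 47\right) 1 = 44 \cdot 1 = 44$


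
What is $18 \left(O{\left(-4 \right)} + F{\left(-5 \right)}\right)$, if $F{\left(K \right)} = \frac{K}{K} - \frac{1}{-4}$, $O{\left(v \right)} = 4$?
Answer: $\frac{189}{2} \approx 94.5$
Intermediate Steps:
$F{\left(K \right)} = \frac{5}{4}$ ($F{\left(K \right)} = 1 - - \frac{1}{4} = 1 + \frac{1}{4} = \frac{5}{4}$)
$18 \left(O{\left(-4 \right)} + F{\left(-5 \right)}\right) = 18 \left(4 + \frac{5}{4}\right) = 18 \cdot \frac{21}{4} = \frac{189}{2}$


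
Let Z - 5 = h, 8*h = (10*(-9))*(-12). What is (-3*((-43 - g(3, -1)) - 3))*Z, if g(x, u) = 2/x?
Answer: 19600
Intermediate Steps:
h = 135 (h = ((10*(-9))*(-12))/8 = (-90*(-12))/8 = (⅛)*1080 = 135)
Z = 140 (Z = 5 + 135 = 140)
(-3*((-43 - g(3, -1)) - 3))*Z = -3*((-43 - 2/3) - 3)*140 = -3*((-43 - 1*⅔) - 3)*140 = -3*((-43 - ⅔) - 3)*140 = -3*(-131/3 - 3)*140 = -3*(-140/3)*140 = 140*140 = 19600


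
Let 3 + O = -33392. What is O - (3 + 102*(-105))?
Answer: -22688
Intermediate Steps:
O = -33395 (O = -3 - 33392 = -33395)
O - (3 + 102*(-105)) = -33395 - (3 + 102*(-105)) = -33395 - (3 - 10710) = -33395 - 1*(-10707) = -33395 + 10707 = -22688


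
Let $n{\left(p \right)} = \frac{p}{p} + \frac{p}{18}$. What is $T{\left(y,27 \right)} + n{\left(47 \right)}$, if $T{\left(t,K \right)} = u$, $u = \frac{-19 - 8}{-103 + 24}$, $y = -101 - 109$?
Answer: $\frac{5621}{1422} \approx 3.9529$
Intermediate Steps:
$n{\left(p \right)} = 1 + \frac{p}{18}$ ($n{\left(p \right)} = 1 + p \frac{1}{18} = 1 + \frac{p}{18}$)
$y = -210$ ($y = -101 - 109 = -210$)
$u = \frac{27}{79}$ ($u = - \frac{27}{-79} = \left(-27\right) \left(- \frac{1}{79}\right) = \frac{27}{79} \approx 0.34177$)
$T{\left(t,K \right)} = \frac{27}{79}$
$T{\left(y,27 \right)} + n{\left(47 \right)} = \frac{27}{79} + \left(1 + \frac{1}{18} \cdot 47\right) = \frac{27}{79} + \left(1 + \frac{47}{18}\right) = \frac{27}{79} + \frac{65}{18} = \frac{5621}{1422}$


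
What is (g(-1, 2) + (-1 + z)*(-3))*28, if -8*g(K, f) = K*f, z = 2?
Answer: -77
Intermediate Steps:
g(K, f) = -K*f/8
(g(-1, 2) + (-1 + z)*(-3))*28 = (-⅛*(-1)*2 + (-1 + 2)*(-3))*28 = (¼ + 1*(-3))*28 = (¼ - 3)*28 = -11/4*28 = -77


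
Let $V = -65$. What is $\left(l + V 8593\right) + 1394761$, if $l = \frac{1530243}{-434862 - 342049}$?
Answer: $\frac{649663878533}{776911} \approx 8.3621 \cdot 10^{5}$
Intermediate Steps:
$l = - \frac{1530243}{776911}$ ($l = \frac{1530243}{-776911} = 1530243 \left(- \frac{1}{776911}\right) = - \frac{1530243}{776911} \approx -1.9697$)
$\left(l + V 8593\right) + 1394761 = \left(- \frac{1530243}{776911} - 558545\right) + 1394761 = - \frac{433941284738}{776911} + 1394761 = \frac{649663878533}{776911}$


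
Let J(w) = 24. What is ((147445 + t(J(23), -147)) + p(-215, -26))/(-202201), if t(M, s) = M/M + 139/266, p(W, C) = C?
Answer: -39213859/53785466 ≈ -0.72908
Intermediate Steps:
t(M, s) = 405/266 (t(M, s) = 1 + 139*(1/266) = 1 + 139/266 = 405/266)
((147445 + t(J(23), -147)) + p(-215, -26))/(-202201) = ((147445 + 405/266) - 26)/(-202201) = (39220775/266 - 26)*(-1/202201) = (39213859/266)*(-1/202201) = -39213859/53785466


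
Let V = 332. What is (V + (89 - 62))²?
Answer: 128881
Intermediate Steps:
(V + (89 - 62))² = (332 + (89 - 62))² = (332 + 27)² = 359² = 128881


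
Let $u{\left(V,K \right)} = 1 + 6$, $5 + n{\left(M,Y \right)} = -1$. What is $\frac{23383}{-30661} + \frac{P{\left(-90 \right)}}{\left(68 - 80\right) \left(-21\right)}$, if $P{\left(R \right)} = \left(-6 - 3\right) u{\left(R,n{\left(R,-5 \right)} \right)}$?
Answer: $- \frac{124193}{122644} \approx -1.0126$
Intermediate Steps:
$n{\left(M,Y \right)} = -6$ ($n{\left(M,Y \right)} = -5 - 1 = -6$)
$u{\left(V,K \right)} = 7$
$P{\left(R \right)} = -63$ ($P{\left(R \right)} = \left(-6 - 3\right) 7 = \left(-9\right) 7 = -63$)
$\frac{23383}{-30661} + \frac{P{\left(-90 \right)}}{\left(68 - 80\right) \left(-21\right)} = \frac{23383}{-30661} - \frac{63}{\left(68 - 80\right) \left(-21\right)} = 23383 \left(- \frac{1}{30661}\right) - \frac{63}{\left(-12\right) \left(-21\right)} = - \frac{23383}{30661} - \frac{63}{252} = - \frac{23383}{30661} - \frac{1}{4} = - \frac{124193}{122644}$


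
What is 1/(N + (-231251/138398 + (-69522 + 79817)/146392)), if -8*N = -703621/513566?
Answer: -179397104344432/256417543546165 ≈ -0.69963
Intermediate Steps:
N = 703621/4108528 (N = -(-703621)/(8*513566) = -⅛*(-703621/513566) = 703621/4108528 ≈ 0.17126)
1/(N + (-231251/138398 + (-69522 + 79817)/146392)) = 1/(703621/4108528 + (-231251/138398 + (-69522 + 79817)/146392)) = 1/(703621/4108528 + (-231251*1/138398 + 10295*(1/146392))) = 1/(703621/4108528 + (-231251/138398 + 355/5048)) = 1/(703621/4108528 - 559111879/349316552) = 1/(-256417543546165/179397104344432) = -179397104344432/256417543546165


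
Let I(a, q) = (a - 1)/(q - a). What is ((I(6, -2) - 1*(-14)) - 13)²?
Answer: 9/64 ≈ 0.14063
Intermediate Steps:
I(a, q) = (-1 + a)/(q - a)
((I(6, -2) - 1*(-14)) - 13)² = (((1 - 1*6)/(6 - 1*(-2)) - 1*(-14)) - 13)² = (((1 - 6)/(6 + 2) + 14) - 13)² = ((-5/8 + 14) - 13)² = (107/8 - 13)² = (3/8)² = 9/64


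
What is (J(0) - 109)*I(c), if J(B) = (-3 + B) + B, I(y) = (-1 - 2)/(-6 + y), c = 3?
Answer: -112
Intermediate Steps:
I(y) = -3/(-6 + y)
J(B) = -3 + 2*B
(J(0) - 109)*I(c) = ((-3 + 2*0) - 109)*(-3/(-6 + 3)) = ((-3 + 0) - 109)*(-3/(-3)) = (-3 - 109)*(-3*(-1/3)) = -112*1 = -112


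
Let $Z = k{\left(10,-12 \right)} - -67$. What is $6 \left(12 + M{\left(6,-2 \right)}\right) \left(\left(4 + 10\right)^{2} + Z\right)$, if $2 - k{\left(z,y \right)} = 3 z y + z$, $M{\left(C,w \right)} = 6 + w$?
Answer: $59040$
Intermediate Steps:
$k{\left(z,y \right)} = 2 - z - 3 y z$ ($k{\left(z,y \right)} = 2 - \left(3 z y + z\right) = 2 - \left(3 y z + z\right) = 2 - \left(z + 3 y z\right) = 2 - z - 3 y z$)
$Z = 419$ ($Z = \left(2 - 10 - \left(-36\right) 10\right) - -67 = \left(2 - 10 + 360\right) + 67 = 352 + 67 = 419$)
$6 \left(12 + M{\left(6,-2 \right)}\right) \left(\left(4 + 10\right)^{2} + Z\right) = 6 \left(12 + \left(6 - 2\right)\right) \left(\left(4 + 10\right)^{2} + 419\right) = 6 \left(12 + 4\right) \left(14^{2} + 419\right) = 6 \cdot 16 \left(196 + 419\right) = 96 \cdot 615 = 59040$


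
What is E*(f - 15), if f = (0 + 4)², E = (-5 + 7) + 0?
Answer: 2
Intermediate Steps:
E = 2 (E = 2 + 0 = 2)
f = 16 (f = 4² = 16)
E*(f - 15) = 2*(16 - 15) = 2*1 = 2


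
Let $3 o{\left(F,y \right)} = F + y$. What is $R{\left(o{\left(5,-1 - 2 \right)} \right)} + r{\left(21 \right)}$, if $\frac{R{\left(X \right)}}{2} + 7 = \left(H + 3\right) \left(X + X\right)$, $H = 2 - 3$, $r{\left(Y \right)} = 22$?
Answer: $\frac{40}{3} \approx 13.333$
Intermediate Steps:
$H = -1$ ($H = 2 - 3 = -1$)
$o{\left(F,y \right)} = \frac{F}{3} + \frac{y}{3}$ ($o{\left(F,y \right)} = \frac{F + y}{3} = \frac{F}{3} + \frac{y}{3}$)
$R{\left(X \right)} = -14 + 8 X$ ($R{\left(X \right)} = -14 + 2 \left(-1 + 3\right) \left(X + X\right) = -14 + 2 \cdot 2 \cdot 2 X = -14 + 2 \cdot 4 X = -14 + 8 X$)
$R{\left(o{\left(5,-1 - 2 \right)} \right)} + r{\left(21 \right)} = \left(-14 + 8 \left(\frac{1}{3} \cdot 5 + \frac{-1 - 2}{3}\right)\right) + 22 = \left(-14 + 8 \left(\frac{5}{3} + \frac{-1 - 2}{3}\right)\right) + 22 = \left(-14 + 8 \left(\frac{5}{3} + \frac{1}{3} \left(-3\right)\right)\right) + 22 = \left(-14 + 8 \left(\frac{5}{3} - 1\right)\right) + 22 = \left(-14 + 8 \cdot \frac{2}{3}\right) + 22 = \left(-14 + \frac{16}{3}\right) + 22 = - \frac{26}{3} + 22 = \frac{40}{3}$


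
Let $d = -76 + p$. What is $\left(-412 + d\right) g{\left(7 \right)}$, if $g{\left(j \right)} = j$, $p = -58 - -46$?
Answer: $-3500$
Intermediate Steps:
$p = -12$ ($p = -58 + 46 = -12$)
$d = -88$ ($d = -76 - 12 = -88$)
$\left(-412 + d\right) g{\left(7 \right)} = \left(-412 - 88\right) 7 = \left(-500\right) 7 = -3500$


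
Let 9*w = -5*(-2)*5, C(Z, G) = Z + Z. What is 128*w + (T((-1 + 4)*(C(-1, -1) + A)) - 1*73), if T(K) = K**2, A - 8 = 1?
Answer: 9712/9 ≈ 1079.1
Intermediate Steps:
A = 9 (A = 8 + 1 = 9)
C(Z, G) = 2*Z
w = 50/9 (w = (-5*(-2)*5)/9 = (10*5)/9 = (1/9)*50 = 50/9 ≈ 5.5556)
128*w + (T((-1 + 4)*(C(-1, -1) + A)) - 1*73) = 128*(50/9) + (((-1 + 4)*(2*(-1) + 9))**2 - 1*73) = 6400/9 + ((3*(-2 + 9))**2 - 73) = 6400/9 + ((3*7)**2 - 73) = 6400/9 + (21**2 - 73) = 6400/9 + (441 - 73) = 6400/9 + 368 = 9712/9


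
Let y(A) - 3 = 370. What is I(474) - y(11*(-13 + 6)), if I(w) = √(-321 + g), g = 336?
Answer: -373 + √15 ≈ -369.13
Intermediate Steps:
y(A) = 373 (y(A) = 3 + 370 = 373)
I(w) = √15 (I(w) = √(-321 + 336) = √15)
I(474) - y(11*(-13 + 6)) = √15 - 1*373 = √15 - 373 = -373 + √15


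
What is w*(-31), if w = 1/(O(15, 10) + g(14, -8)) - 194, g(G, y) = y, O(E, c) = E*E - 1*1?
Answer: 1298993/216 ≈ 6013.9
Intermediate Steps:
O(E, c) = -1 + E² (O(E, c) = E² - 1 = -1 + E²)
w = -41903/216 (w = 1/((-1 + 15²) - 8) - 194 = 1/((-1 + 225) - 8) - 194 = 1/(224 - 8) - 194 = 1/216 - 194 = -41903/216 ≈ -194.00)
w*(-31) = -41903/216*(-31) = 1298993/216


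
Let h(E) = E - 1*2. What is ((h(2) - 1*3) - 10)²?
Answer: 169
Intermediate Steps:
h(E) = -2 + E (h(E) = E - 2 = -2 + E)
((h(2) - 1*3) - 10)² = (((-2 + 2) - 1*3) - 10)² = ((0 - 3) - 10)² = (-3 - 10)² = (-13)² = 169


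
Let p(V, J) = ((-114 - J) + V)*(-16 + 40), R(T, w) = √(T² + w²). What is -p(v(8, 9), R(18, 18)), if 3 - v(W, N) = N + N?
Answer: 3096 + 432*√2 ≈ 3706.9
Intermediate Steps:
v(W, N) = 3 - 2*N (v(W, N) = 3 - (N + N) = 3 - 2*N)
p(V, J) = -2736 - 24*J + 24*V (p(V, J) = (-114 + V - J)*24 = -2736 - 24*J + 24*V)
-p(v(8, 9), R(18, 18)) = -(-2736 - 24*√(18² + 18²) + 24*(3 - 2*9)) = -(-2736 - 24*√(324 + 324) + 24*(3 - 18)) = -(-2736 - 432*√2 + 24*(-15)) = -(-2736 - 432*√2 - 360) = -(-3096 - 432*√2) = 3096 + 432*√2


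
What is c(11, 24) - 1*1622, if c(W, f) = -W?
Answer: -1633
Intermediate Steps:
c(11, 24) - 1*1622 = -1*11 - 1*1622 = -11 - 1622 = -1633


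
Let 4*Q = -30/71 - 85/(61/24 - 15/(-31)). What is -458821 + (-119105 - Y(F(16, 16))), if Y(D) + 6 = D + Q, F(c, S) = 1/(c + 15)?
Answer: -5726482321147/9908902 ≈ -5.7791e+5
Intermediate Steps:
Q = -2278785/319642 (Q = (-30/71 - 85/(61/24 - 15/(-31)))/4 = (-30*1/71 - 85/(61*(1/24) - 15*(-1/31)))/4 = (-30/71 - 85/(61/24 + 15/31))/4 = (-30/71 - 85/2251/744)/4 = (-30/71 - 85*744/2251)/4 = (-30/71 - 63240/2251)/4 = (1/4)*(-4557570/159821) = -2278785/319642 ≈ -7.1292)
F(c, S) = 1/(15 + c)
Y(D) = -4196637/319642 + D (Y(D) = -6 + (D - 2278785/319642) = -6 + (-2278785/319642 + D) = -4196637/319642 + D)
-458821 + (-119105 - Y(F(16, 16))) = -458821 + (-119105 - (-4196637/319642 + 1/(15 + 16))) = -458821 + (-119105 - (-4196637/319642 + 1/31)) = -458821 + (-119105 - 1*(-129776105/9908902)) = -458821 + (-119105 + 129776105/9908902) = -458821 - 1180069996605/9908902 = -5726482321147/9908902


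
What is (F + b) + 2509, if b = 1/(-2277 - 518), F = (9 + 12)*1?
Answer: 7071349/2795 ≈ 2530.0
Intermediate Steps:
F = 21 (F = 21*1 = 21)
b = -1/2795 (b = 1/(-2795) = -1/2795 ≈ -0.00035778)
(F + b) + 2509 = (21 - 1/2795) + 2509 = 58694/2795 + 2509 = 7071349/2795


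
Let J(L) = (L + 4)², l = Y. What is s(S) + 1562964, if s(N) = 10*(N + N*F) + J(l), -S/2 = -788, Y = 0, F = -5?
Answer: 1499940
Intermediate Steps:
l = 0
S = 1576 (S = -2*(-788) = 1576)
J(L) = (4 + L)²
s(N) = 16 - 40*N (s(N) = 10*(N + N*(-5)) + (4 + 0)² = 10*(N - 5*N) + 4² = 10*(-4*N) + 16 = -40*N + 16 = 16 - 40*N)
s(S) + 1562964 = (16 - 40*1576) + 1562964 = (16 - 63040) + 1562964 = -63024 + 1562964 = 1499940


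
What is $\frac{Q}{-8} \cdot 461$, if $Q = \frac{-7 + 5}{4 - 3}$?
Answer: $\frac{461}{4} \approx 115.25$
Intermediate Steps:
$Q = -2$ ($Q = - \frac{2}{1} = \left(-2\right) 1 = -2$)
$\frac{Q}{-8} \cdot 461 = - \frac{2}{-8} \cdot 461 = \left(-2\right) \left(- \frac{1}{8}\right) 461 = \frac{1}{4} \cdot 461 = \frac{461}{4}$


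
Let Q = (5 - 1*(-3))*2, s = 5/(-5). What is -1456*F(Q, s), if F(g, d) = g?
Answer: -23296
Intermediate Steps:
s = -1 (s = 5*(-1/5) = -1)
Q = 16 (Q = (5 + 3)*2 = 8*2 = 16)
-1456*F(Q, s) = -1456*16 = -23296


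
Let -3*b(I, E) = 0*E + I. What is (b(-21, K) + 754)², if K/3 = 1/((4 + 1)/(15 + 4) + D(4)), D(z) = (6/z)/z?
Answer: 579121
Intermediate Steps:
D(z) = 6/z²
K = 456/97 (K = 3/((4 + 1)/(15 + 4) + 6/4²) = 3/(5/19 + 6*(1/16)) = 3/(5*(1/19) + 3/8) = 3/(5/19 + 3/8) = 3/(97/152) = 3*(152/97) = 456/97 ≈ 4.7010)
b(I, E) = -I/3 (b(I, E) = -(0*E + I)/3 = -(0 + I)/3 = -I/3)
(b(-21, K) + 754)² = (-⅓*(-21) + 754)² = (7 + 754)² = 761² = 579121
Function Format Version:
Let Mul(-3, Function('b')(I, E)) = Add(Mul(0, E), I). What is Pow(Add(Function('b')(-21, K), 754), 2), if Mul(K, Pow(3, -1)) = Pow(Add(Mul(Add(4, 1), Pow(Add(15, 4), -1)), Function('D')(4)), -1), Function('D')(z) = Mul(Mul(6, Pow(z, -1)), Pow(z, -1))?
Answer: 579121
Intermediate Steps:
Function('D')(z) = Mul(6, Pow(z, -2))
K = Rational(456, 97) (K = Mul(3, Pow(Add(Mul(Add(4, 1), Pow(Add(15, 4), -1)), Mul(6, Pow(4, -2))), -1)) = Mul(3, Pow(Add(Mul(5, Pow(19, -1)), Mul(6, Rational(1, 16))), -1)) = Mul(3, Pow(Add(Mul(5, Rational(1, 19)), Rational(3, 8)), -1)) = Mul(3, Pow(Add(Rational(5, 19), Rational(3, 8)), -1)) = Mul(3, Pow(Rational(97, 152), -1)) = Mul(3, Rational(152, 97)) = Rational(456, 97) ≈ 4.7010)
Function('b')(I, E) = Mul(Rational(-1, 3), I) (Function('b')(I, E) = Mul(Rational(-1, 3), Add(Mul(0, E), I)) = Mul(Rational(-1, 3), Add(0, I)) = Mul(Rational(-1, 3), I))
Pow(Add(Function('b')(-21, K), 754), 2) = Pow(Add(Mul(Rational(-1, 3), -21), 754), 2) = Pow(Add(7, 754), 2) = Pow(761, 2) = 579121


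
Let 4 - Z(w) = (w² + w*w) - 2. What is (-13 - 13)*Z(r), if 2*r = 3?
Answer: -39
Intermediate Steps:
r = 3/2 (r = (½)*3 = 3/2 ≈ 1.5000)
Z(w) = 6 - 2*w² (Z(w) = 4 - ((w² + w*w) - 2) = 4 - ((w² + w²) - 2) = 4 - (2*w² - 2) = 4 - (-2 + 2*w²) = 4 + (2 - 2*w²) = 6 - 2*w²)
(-13 - 13)*Z(r) = (-13 - 13)*(6 - 2*(3/2)²) = -26*(6 - 2*9/4) = -26*(6 - 9/2) = -26*3/2 = -39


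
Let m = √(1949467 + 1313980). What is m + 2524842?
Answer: 2524842 + √3263447 ≈ 2.5266e+6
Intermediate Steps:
m = √3263447 ≈ 1806.5
m + 2524842 = √3263447 + 2524842 = 2524842 + √3263447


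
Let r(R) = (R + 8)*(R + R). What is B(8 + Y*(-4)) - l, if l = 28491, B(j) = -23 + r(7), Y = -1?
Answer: -28304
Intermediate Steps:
r(R) = 2*R*(8 + R) (r(R) = (8 + R)*(2*R) = 2*R*(8 + R))
B(j) = 187 (B(j) = -23 + 2*7*(8 + 7) = -23 + 2*7*15 = -23 + 210 = 187)
B(8 + Y*(-4)) - l = 187 - 1*28491 = 187 - 28491 = -28304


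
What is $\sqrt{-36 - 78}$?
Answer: $i \sqrt{114} \approx 10.677 i$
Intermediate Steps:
$\sqrt{-36 - 78} = \sqrt{-114} = i \sqrt{114}$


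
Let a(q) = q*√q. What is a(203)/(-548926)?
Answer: -29*√203/78418 ≈ -0.0052690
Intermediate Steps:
a(q) = q^(3/2)
a(203)/(-548926) = 203^(3/2)/(-548926) = (203*√203)*(-1/548926) = -29*√203/78418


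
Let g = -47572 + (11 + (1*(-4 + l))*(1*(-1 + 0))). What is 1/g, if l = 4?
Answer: -1/47561 ≈ -2.1026e-5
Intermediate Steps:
g = -47561 (g = -47572 + (11 + (1*(-4 + 4))*(1*(-1 + 0))) = -47572 + (11 + (1*0)*(1*(-1))) = -47572 + (11 + 0*(-1)) = -47572 + (11 + 0) = -47572 + 11 = -47561)
1/g = 1/(-47561) = -1/47561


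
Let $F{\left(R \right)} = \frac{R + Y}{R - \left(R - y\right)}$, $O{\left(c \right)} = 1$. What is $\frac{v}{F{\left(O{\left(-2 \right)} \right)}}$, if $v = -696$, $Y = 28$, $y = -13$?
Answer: $312$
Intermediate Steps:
$F{\left(R \right)} = - \frac{28}{13} - \frac{R}{13}$ ($F{\left(R \right)} = \frac{R + 28}{R - \left(13 + R\right)} = \frac{28 + R}{-13} = \left(28 + R\right) \left(- \frac{1}{13}\right) = - \frac{28}{13} - \frac{R}{13}$)
$\frac{v}{F{\left(O{\left(-2 \right)} \right)}} = - \frac{696}{- \frac{28}{13} - \frac{1}{13}} = - \frac{696}{- \frac{29}{13}} = \left(-696\right) \left(- \frac{13}{29}\right) = 312$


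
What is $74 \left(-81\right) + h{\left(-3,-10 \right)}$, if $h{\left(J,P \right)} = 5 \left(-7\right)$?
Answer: $-6029$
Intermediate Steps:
$h{\left(J,P \right)} = -35$
$74 \left(-81\right) + h{\left(-3,-10 \right)} = 74 \left(-81\right) - 35 = -5994 - 35 = -6029$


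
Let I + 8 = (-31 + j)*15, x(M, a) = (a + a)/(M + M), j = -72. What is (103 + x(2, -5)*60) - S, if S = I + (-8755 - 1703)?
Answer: 11964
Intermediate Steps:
x(M, a) = a/M (x(M, a) = (2*a)/((2*M)) = (2*a)*(1/(2*M)) = a/M)
I = -1553 (I = -8 + (-31 - 72)*15 = -8 - 103*15 = -8 - 1545 = -1553)
S = -12011 (S = -1553 + (-8755 - 1703) = -1553 - 10458 = -12011)
(103 + x(2, -5)*60) - S = (103 - 5/2*60) - 1*(-12011) = (103 - 5*1/2*60) + 12011 = (103 - 5/2*60) + 12011 = (103 - 150) + 12011 = -47 + 12011 = 11964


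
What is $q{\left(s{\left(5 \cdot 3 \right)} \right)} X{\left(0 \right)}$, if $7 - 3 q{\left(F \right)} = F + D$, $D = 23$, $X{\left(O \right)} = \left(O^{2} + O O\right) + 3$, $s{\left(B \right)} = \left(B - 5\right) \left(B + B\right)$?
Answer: $-316$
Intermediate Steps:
$s{\left(B \right)} = 2 B \left(-5 + B\right)$ ($s{\left(B \right)} = \left(-5 + B\right) 2 B = 2 B \left(-5 + B\right)$)
$X{\left(O \right)} = 3 + 2 O^{2}$ ($X{\left(O \right)} = \left(O^{2} + O^{2}\right) + 3 = 2 O^{2} + 3 = 3 + 2 O^{2}$)
$q{\left(F \right)} = - \frac{16}{3} - \frac{F}{3}$ ($q{\left(F \right)} = \frac{7}{3} - \frac{F + 23}{3} = \frac{7}{3} - \frac{23 + F}{3} = \frac{7}{3} - \left(\frac{23}{3} + \frac{F}{3}\right) = - \frac{16}{3} - \frac{F}{3}$)
$q{\left(s{\left(5 \cdot 3 \right)} \right)} X{\left(0 \right)} = \left(- \frac{16}{3} - \frac{2 \cdot 5 \cdot 3 \left(-5 + 5 \cdot 3\right)}{3}\right) \left(3 + 2 \cdot 0^{2}\right) = \left(- \frac{16}{3} - \frac{2 \cdot 15 \left(-5 + 15\right)}{3}\right) \left(3 + 2 \cdot 0\right) = \left(- \frac{16}{3} - \frac{2 \cdot 15 \cdot 10}{3}\right) \left(3 + 0\right) = \left(- \frac{16}{3} - 100\right) 3 = \left(- \frac{316}{3}\right) 3 = -316$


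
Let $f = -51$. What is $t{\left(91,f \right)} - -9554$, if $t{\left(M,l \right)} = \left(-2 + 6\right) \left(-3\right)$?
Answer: $9542$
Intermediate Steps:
$t{\left(M,l \right)} = -12$ ($t{\left(M,l \right)} = 4 \left(-3\right) = -12$)
$t{\left(91,f \right)} - -9554 = -12 - -9554 = -12 + 9554 = 9542$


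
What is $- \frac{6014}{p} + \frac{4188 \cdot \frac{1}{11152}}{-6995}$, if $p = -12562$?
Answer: $\frac{58636118213}{122492438860} \approx 0.47869$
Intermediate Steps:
$- \frac{6014}{p} + \frac{4188 \cdot \frac{1}{11152}}{-6995} = - \frac{6014}{-12562} + \frac{4188 \cdot \frac{1}{11152}}{-6995} = \left(-6014\right) \left(- \frac{1}{12562}\right) + 4188 \cdot \frac{1}{11152} \left(- \frac{1}{6995}\right) = \frac{3007}{6281} + \frac{1047}{2788} \left(- \frac{1}{6995}\right) = \frac{3007}{6281} - \frac{1047}{19502060} = \frac{58636118213}{122492438860}$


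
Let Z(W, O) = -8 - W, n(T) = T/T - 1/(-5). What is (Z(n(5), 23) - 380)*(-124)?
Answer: 241304/5 ≈ 48261.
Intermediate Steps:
n(T) = 6/5 (n(T) = 1 - 1*(-1/5) = 1 + 1/5 = 6/5)
(Z(n(5), 23) - 380)*(-124) = ((-8 - 1*6/5) - 380)*(-124) = ((-8 - 6/5) - 380)*(-124) = (-46/5 - 380)*(-124) = -1946/5*(-124) = 241304/5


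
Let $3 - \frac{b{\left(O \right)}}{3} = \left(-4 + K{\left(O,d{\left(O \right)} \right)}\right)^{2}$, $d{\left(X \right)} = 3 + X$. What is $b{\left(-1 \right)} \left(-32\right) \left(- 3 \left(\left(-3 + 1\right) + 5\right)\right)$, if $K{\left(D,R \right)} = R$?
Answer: $-864$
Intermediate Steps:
$b{\left(O \right)} = 9 - 3 \left(-1 + O\right)^{2}$ ($b{\left(O \right)} = 9 - 3 \left(-4 + \left(3 + O\right)\right)^{2} = 9 - 3 \left(-1 + O\right)^{2}$)
$b{\left(-1 \right)} \left(-32\right) \left(- 3 \left(\left(-3 + 1\right) + 5\right)\right) = \left(9 - 3 \left(-1 - 1\right)^{2}\right) \left(-32\right) \left(- 3 \left(\left(-3 + 1\right) + 5\right)\right) = \left(9 - 3 \left(-2\right)^{2}\right) \left(-32\right) \left(- 3 \left(-2 + 5\right)\right) = \left(9 - 12\right) \left(-32\right) \left(\left(-3\right) 3\right) = \left(9 - 12\right) \left(-32\right) \left(-9\right) = \left(-3\right) \left(-32\right) \left(-9\right) = 96 \left(-9\right) = -864$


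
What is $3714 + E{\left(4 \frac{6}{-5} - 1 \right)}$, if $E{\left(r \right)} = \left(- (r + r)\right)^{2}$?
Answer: $\frac{96214}{25} \approx 3848.6$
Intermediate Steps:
$E{\left(r \right)} = 4 r^{2}$ ($E{\left(r \right)} = \left(- 2 r\right)^{2} = 4 r^{2}$)
$3714 + E{\left(4 \frac{6}{-5} - 1 \right)} = 3714 + 4 \left(4 \frac{6}{-5} - 1\right)^{2} = 3714 + 4 \left(4 \cdot 6 \left(- \frac{1}{5}\right) - 1\right)^{2} = 3714 + 4 \left(4 \left(- \frac{6}{5}\right) - 1\right)^{2} = 3714 + 4 \left(- \frac{24}{5} - 1\right)^{2} = 3714 + 4 \left(- \frac{29}{5}\right)^{2} = 3714 + 4 \cdot \frac{841}{25} = 3714 + \frac{3364}{25} = \frac{96214}{25}$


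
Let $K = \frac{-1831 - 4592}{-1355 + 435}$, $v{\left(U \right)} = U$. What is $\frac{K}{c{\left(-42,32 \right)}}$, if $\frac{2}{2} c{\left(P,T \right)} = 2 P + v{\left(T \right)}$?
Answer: $- \frac{6423}{47840} \approx -0.13426$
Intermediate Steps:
$c{\left(P,T \right)} = T + 2 P$ ($c{\left(P,T \right)} = 2 P + T = T + 2 P$)
$K = \frac{6423}{920}$ ($K = - \frac{6423}{-920} = \left(-6423\right) \left(- \frac{1}{920}\right) = \frac{6423}{920} \approx 6.9815$)
$\frac{K}{c{\left(-42,32 \right)}} = \frac{6423}{920 \left(32 + 2 \left(-42\right)\right)} = \frac{6423}{920 \left(32 - 84\right)} = \frac{6423}{920 \left(-52\right)} = \frac{6423}{920} \left(- \frac{1}{52}\right) = - \frac{6423}{47840}$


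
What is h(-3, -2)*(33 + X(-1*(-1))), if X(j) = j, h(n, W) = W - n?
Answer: 34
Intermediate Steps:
h(-3, -2)*(33 + X(-1*(-1))) = (-2 - 1*(-3))*(33 - 1*(-1)) = (-2 + 3)*(33 + 1) = 1*34 = 34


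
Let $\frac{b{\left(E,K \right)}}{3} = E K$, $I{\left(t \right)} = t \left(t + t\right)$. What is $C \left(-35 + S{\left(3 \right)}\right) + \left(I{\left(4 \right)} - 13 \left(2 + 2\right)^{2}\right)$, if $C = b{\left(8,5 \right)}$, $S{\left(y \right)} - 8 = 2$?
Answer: $-3176$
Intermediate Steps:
$S{\left(y \right)} = 10$ ($S{\left(y \right)} = 8 + 2 = 10$)
$I{\left(t \right)} = 2 t^{2}$ ($I{\left(t \right)} = t 2 t = 2 t^{2}$)
$b{\left(E,K \right)} = 3 E K$
$C = 120$ ($C = 3 \cdot 8 \cdot 5 = 120$)
$C \left(-35 + S{\left(3 \right)}\right) + \left(I{\left(4 \right)} - 13 \left(2 + 2\right)^{2}\right) = 120 \left(-35 + 10\right) + \left(2 \cdot 4^{2} - 13 \left(2 + 2\right)^{2}\right) = 120 \left(-25\right) + \left(2 \cdot 16 - 13 \cdot 4^{2}\right) = -3000 + \left(32 - 13 \cdot 16\right) = -3000 + \left(32 - 208\right) = -3000 - 176 = -3176$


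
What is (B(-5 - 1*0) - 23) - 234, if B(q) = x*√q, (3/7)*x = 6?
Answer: -257 + 14*I*√5 ≈ -257.0 + 31.305*I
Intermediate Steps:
x = 14 (x = (7/3)*6 = 14)
B(q) = 14*√q
(B(-5 - 1*0) - 23) - 234 = (14*√(-5 - 1*0) - 23) - 234 = (14*√(-5 + 0) - 23) - 234 = (14*√(-5) - 23) - 234 = (14*(I*√5) - 23) - 234 = (14*I*√5 - 23) - 234 = (-23 + 14*I*√5) - 234 = -257 + 14*I*√5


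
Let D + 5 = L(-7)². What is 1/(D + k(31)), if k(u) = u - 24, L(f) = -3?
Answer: 1/11 ≈ 0.090909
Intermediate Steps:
k(u) = -24 + u
D = 4 (D = -5 + (-3)² = -5 + 9 = 4)
1/(D + k(31)) = 1/(4 + (-24 + 31)) = 1/(4 + 7) = 1/11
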